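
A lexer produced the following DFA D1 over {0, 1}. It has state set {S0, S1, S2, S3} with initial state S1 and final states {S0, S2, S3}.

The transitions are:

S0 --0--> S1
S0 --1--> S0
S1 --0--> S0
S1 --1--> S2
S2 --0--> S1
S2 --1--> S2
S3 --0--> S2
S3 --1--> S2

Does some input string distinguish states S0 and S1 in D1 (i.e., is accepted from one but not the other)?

First remove the unreachable states {S3}; 3 states remain.
P0 = {S0,S2} | {S1}.
Stable partition: {S0,S2} | {S1} — 2 equivalence classes.
S0 and S1 end up in different blocks, so they are distinguishable. For instance, the string 'ε' is accepted from only S0.

Yes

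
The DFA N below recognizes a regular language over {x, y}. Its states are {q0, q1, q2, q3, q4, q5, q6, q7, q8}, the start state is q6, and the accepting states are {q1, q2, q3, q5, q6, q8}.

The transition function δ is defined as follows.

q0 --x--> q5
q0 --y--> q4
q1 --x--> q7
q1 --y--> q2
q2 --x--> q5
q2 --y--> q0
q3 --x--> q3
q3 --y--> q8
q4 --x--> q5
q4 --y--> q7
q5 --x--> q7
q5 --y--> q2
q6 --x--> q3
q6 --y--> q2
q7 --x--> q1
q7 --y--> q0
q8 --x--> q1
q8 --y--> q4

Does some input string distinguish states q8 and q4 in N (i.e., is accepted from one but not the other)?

Yes

All states are reachable from the start state.
Start with accepting vs non-accepting: {q1,q2,q3,q5,q6,q8} | {q0,q4,q7}.
Refine {q1,q2,q3,q5,q6,q8} on symbol x: members go to different blocks, giving {q2,q3,q6,q8} and {q1,q5}.
Refine {q2,q3,q6,q8} on symbol x: members go to different blocks, giving {q2,q8} and {q3,q6}.
Stable partition: {q2,q8} | {q0,q4,q7} | {q1,q5} | {q3,q6} — 4 equivalence classes.
q8 and q4 end up in different blocks, so they are distinguishable. For instance, the string 'ε' is accepted from only q8.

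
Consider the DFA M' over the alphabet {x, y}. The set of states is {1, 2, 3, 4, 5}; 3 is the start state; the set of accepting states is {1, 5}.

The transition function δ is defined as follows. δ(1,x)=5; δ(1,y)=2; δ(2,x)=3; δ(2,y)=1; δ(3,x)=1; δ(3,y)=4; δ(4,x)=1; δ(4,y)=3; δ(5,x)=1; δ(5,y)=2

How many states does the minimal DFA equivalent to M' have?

3

Every state is reachable, so we keep all 5.
Start with accepting vs non-accepting: {1,5} | {2,3,4}.
Refine {2,3,4} on symbol x: members go to different blocks, giving {3,4} and {2}.
No further refinement is possible. Final partition (3 blocks): {1,5} | {3,4} | {2}.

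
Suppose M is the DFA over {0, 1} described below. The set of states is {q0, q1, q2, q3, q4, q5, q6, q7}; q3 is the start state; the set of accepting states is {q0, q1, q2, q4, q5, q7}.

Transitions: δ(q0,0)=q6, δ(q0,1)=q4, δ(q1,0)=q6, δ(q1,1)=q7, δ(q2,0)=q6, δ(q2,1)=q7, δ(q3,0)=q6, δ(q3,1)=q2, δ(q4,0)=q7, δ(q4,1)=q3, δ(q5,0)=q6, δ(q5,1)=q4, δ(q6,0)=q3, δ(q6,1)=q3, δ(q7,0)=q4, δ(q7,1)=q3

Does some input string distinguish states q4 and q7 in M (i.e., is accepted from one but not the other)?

First remove the unreachable states {q0,q1,q5}; 5 states remain.
Start with accepting vs non-accepting: {q2,q4,q7} | {q3,q6}.
Split {q2,q4,q7} by δ(·,0) → {q4,q7} and {q2}.
On input 1, block {q3,q6} splits into {q3} and {q6}.
The partition is now stable with 4 blocks: {q4,q7} | {q3} | {q2} | {q6}.
q4 and q7 lie in the same block of the stable partition, so they are equivalent — no string distinguishes them.

No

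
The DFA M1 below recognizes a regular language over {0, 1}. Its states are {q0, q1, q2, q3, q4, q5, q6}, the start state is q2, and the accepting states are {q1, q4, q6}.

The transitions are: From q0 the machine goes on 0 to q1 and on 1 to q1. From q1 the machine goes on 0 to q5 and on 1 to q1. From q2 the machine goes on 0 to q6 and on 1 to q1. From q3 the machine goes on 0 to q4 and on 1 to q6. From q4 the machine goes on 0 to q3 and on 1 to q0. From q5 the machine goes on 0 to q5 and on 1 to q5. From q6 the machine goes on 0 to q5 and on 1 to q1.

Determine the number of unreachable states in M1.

No path from q2 leads to q0, q3, q4; the other 4 states are all reachable.

3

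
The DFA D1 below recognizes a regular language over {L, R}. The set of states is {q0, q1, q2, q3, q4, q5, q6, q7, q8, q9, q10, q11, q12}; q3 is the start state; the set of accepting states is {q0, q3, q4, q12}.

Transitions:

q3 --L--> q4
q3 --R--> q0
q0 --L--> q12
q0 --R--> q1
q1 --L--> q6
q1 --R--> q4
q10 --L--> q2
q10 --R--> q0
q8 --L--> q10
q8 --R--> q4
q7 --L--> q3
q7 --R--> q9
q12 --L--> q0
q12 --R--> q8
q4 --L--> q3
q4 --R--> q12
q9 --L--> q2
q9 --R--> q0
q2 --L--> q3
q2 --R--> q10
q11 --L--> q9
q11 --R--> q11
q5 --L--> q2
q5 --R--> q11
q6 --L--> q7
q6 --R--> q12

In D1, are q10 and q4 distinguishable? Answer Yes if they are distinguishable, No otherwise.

Yes

States {q5,q11} cannot be reached from the start state, so discard them.
Start with accepting vs non-accepting: {q0,q3,q4,q12} | {q1,q2,q6,q7,q8,q9,q10}.
On input R, block {q0,q3,q4,q12} splits into {q0,q12} and {q3,q4}.
Refine {q1,q2,q6,q7,q8,q9,q10} on symbol L: members go to different blocks, giving {q1,q6,q8,q9,q10} and {q2,q7}.
On input L, block {q1,q6,q8,q9,q10} splits into {q6,q9,q10} and {q1,q8}.
No further refinement is possible. Final partition (5 blocks): {q0,q12} | {q6,q9,q10} | {q3,q4} | {q2,q7} | {q1,q8}.
q10 and q4 end up in different blocks, so they are distinguishable. For instance, the string 'ε' is accepted from only q4.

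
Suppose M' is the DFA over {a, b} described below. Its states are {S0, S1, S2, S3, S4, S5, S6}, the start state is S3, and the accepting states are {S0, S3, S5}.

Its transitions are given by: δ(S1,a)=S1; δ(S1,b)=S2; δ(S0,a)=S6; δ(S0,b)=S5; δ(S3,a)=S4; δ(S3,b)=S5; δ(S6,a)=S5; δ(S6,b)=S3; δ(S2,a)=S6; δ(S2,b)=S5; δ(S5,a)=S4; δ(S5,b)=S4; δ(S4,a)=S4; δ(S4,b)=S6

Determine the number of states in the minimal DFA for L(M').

Reachable states from the start: {S3,S4,S5,S6}. Unreachable: {S0,S1,S2} — drop them.
Initial partition by acceptance: {S3,S5} | {S4,S6}.
On input b, block {S3,S5} splits into {S3} and {S5}.
On input a, block {S4,S6} splits into {S4} and {S6}.
Stable partition: {S3} | {S4} | {S5} | {S6} — 4 equivalence classes.

4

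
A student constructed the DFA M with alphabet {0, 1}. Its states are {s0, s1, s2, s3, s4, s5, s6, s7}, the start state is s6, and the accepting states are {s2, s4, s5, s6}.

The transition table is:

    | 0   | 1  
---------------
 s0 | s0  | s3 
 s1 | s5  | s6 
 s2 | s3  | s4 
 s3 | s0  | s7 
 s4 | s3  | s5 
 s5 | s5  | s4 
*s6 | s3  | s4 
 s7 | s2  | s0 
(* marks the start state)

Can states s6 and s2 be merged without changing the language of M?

Yes

First remove the unreachable states {s1}; 7 states remain.
Start with accepting vs non-accepting: {s2,s4,s5,s6} | {s0,s3,s7}.
Split {s2,s4,s5,s6} by δ(·,0) → {s2,s4,s6} and {s5}.
On input 1, block {s2,s4,s6} splits into {s2,s6} and {s4}.
On input 0, block {s0,s3,s7} splits into {s0,s3} and {s7}.
Refine {s0,s3} on symbol 1: members go to different blocks, giving {s0} and {s3}.
Stable partition: {s2,s6} | {s0} | {s5} | {s4} | {s7} | {s3} — 6 equivalence classes.
s6 and s2 lie in the same block of the stable partition, so they are equivalent — no string distinguishes them.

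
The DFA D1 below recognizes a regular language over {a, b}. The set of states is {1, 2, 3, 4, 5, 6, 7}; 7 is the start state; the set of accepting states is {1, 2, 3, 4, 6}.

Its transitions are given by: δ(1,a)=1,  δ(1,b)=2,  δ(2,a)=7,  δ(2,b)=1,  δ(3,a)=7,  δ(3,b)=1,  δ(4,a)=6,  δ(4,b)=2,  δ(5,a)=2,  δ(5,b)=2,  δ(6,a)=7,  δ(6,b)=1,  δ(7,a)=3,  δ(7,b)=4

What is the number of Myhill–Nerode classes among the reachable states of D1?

First remove the unreachable states {5}; 6 states remain.
Start with accepting vs non-accepting: {1,2,3,4,6} | {7}.
On input a, block {1,2,3,4,6} splits into {2,3,6} and {1,4}.
Refine {1,4} on symbol a: members go to different blocks, giving {1} and {4}.
No further refinement is possible. Final partition (4 blocks): {2,3,6} | {7} | {1} | {4}.

4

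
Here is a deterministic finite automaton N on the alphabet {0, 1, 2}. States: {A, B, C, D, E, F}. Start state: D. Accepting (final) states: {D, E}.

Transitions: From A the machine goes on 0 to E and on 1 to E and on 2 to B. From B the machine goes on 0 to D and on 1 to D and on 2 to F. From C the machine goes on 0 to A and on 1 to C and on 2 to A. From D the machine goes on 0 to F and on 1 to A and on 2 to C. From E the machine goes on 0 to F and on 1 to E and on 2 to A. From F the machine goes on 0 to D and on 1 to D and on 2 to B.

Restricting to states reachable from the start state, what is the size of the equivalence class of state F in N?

Initial partition by acceptance: {D,E} | {A,B,C,F}.
Refine {D,E} on symbol 1: members go to different blocks, giving {D} and {E}.
Refine {A,B,C,F} on symbol 0: members go to different blocks, giving {B,F} and {A} and {C}.
Stable partition: {D} | {B,F} | {E} | {A} | {C} — 5 equivalence classes.
State F belongs to the block {B,F}, which has 2 states.

2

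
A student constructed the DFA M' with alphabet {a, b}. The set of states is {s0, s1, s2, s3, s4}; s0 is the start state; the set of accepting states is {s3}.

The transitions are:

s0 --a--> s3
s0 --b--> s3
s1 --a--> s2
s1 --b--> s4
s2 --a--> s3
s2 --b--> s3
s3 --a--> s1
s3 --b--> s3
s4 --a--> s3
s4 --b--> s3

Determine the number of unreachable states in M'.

0

Every one of the 5 states is reachable from s0.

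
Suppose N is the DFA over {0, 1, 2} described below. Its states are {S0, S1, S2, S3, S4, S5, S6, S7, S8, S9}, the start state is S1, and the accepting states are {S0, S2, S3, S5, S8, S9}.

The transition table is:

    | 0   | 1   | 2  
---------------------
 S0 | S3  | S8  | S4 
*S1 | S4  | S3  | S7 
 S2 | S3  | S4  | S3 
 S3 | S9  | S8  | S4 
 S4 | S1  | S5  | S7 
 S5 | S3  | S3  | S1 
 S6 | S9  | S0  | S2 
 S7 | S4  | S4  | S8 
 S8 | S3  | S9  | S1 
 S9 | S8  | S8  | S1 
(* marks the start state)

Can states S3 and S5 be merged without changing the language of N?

Yes

First remove the unreachable states {S0,S2,S6}; 7 states remain.
P0 = {S3,S5,S8,S9} | {S1,S4,S7}.
On input 1, block {S1,S4,S7} splits into {S1,S4} and {S7}.
Stable partition: {S3,S5,S8,S9} | {S1,S4} | {S7} — 3 equivalence classes.
S3 and S5 lie in the same block of the stable partition, so they are equivalent — no string distinguishes them.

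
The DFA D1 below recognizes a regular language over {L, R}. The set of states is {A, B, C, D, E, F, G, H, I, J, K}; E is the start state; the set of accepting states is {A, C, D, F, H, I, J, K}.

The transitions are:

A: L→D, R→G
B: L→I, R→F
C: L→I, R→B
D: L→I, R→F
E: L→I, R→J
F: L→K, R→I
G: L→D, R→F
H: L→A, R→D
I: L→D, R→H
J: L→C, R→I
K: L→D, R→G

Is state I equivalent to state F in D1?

No

Start with accepting vs non-accepting: {A,C,D,F,H,I,J,K} | {B,E,G}.
Refine {A,C,D,F,H,I,J,K} on symbol R: members go to different blocks, giving {D,F,H,I,J} and {A,C,K}.
Split {D,F,H,I,J} by δ(·,L) → {F,H,J} and {D,I}.
The partition is now stable with 4 blocks: {F,H,J} | {B,E,G} | {A,C,K} | {D,I}.
I and F end up in different blocks, so they are distinguishable. For instance, the string 'LR' is accepted from only I.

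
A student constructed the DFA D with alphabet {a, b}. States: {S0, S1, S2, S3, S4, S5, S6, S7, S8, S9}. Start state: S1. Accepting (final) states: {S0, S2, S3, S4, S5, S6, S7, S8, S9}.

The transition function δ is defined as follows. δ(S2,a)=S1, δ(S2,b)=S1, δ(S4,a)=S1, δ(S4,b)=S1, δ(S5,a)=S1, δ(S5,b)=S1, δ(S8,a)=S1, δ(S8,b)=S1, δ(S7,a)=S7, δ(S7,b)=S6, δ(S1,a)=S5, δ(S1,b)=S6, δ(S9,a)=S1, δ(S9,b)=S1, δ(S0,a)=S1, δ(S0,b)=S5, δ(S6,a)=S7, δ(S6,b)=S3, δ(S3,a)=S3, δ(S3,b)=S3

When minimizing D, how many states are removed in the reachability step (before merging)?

5

Starting at S1 and following transitions, the reachable set is {S1, S3, S5, S6, S7}. That leaves S0, S2, S4, S8, S9 unreachable — 5 in total.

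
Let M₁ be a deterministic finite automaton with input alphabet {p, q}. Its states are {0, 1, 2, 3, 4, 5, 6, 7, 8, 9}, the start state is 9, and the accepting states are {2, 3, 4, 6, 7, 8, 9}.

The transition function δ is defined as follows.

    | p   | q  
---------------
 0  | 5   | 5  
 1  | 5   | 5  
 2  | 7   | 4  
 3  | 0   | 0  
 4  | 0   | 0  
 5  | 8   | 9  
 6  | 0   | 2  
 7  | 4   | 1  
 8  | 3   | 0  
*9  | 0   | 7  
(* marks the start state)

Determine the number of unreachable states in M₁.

Starting at 9 and following transitions, the reachable set is {0, 1, 3, 4, 5, 7, 8, 9}. That leaves 2, 6 unreachable — 2 in total.

2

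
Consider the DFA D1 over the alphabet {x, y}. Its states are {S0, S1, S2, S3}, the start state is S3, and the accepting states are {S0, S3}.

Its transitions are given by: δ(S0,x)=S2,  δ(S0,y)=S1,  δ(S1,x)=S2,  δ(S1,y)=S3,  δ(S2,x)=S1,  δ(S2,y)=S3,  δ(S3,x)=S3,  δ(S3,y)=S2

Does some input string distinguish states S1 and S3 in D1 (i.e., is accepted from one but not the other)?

Yes

States {S0} cannot be reached from the start state, so discard them.
Initial partition by acceptance: {S3} | {S1,S2}.
Stable partition: {S3} | {S1,S2} — 2 equivalence classes.
S1 and S3 end up in different blocks, so they are distinguishable. For instance, the string 'ε' is accepted from only S3.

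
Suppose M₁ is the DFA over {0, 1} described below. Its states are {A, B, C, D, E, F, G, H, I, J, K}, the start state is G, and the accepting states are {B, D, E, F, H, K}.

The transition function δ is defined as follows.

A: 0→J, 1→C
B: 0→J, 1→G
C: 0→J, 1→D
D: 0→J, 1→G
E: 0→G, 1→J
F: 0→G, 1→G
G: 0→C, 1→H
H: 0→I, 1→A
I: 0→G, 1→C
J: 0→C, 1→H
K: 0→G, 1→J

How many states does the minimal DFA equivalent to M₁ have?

5

Reachable states from the start: {A,C,D,G,H,I,J}. Unreachable: {B,E,F,K} — drop them.
P0 = {D,H} | {A,C,G,I,J}.
On input 1, block {A,C,G,I,J} splits into {C,G,J} and {A,I}.
Refine {D,H} on symbol 0: members go to different blocks, giving {D} and {H}.
On input 1, block {C,G,J} splits into {G,J} and {C}.
The partition is now stable with 5 blocks: {D} | {G,J} | {A,I} | {H} | {C}.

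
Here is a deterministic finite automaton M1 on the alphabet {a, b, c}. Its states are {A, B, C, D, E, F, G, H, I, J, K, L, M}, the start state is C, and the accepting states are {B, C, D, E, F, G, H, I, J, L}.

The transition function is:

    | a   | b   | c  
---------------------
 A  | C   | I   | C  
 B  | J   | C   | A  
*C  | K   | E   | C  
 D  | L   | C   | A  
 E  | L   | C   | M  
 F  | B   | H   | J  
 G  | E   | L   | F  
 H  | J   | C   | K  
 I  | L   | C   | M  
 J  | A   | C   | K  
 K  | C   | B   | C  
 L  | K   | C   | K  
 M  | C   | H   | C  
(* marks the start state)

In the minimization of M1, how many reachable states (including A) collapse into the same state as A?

States {D,F,G} cannot be reached from the start state, so discard them.
P0 = {B,C,E,H,I,J,L} | {A,K,M}.
On input a, block {B,C,E,H,I,J,L} splits into {B,E,H,I} and {C,J,L}.
Refine {C,J,L} on symbol b: members go to different blocks, giving {J,L} and {C}.
No further refinement is possible. Final partition (4 blocks): {B,E,H,I} | {A,K,M} | {J,L} | {C}.
State A belongs to the block {A,K,M}, which has 3 states.

3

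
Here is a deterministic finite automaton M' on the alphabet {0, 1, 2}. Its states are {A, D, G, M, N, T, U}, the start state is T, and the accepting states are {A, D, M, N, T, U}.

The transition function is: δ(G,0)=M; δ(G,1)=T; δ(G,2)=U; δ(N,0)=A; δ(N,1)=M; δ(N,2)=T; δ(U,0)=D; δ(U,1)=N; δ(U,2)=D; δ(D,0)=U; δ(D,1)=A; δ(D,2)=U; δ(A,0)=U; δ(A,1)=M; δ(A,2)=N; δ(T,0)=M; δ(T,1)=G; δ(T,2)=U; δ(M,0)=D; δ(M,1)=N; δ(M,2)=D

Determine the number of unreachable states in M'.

Exploring from T, all states are eventually visited, so none are unreachable.

0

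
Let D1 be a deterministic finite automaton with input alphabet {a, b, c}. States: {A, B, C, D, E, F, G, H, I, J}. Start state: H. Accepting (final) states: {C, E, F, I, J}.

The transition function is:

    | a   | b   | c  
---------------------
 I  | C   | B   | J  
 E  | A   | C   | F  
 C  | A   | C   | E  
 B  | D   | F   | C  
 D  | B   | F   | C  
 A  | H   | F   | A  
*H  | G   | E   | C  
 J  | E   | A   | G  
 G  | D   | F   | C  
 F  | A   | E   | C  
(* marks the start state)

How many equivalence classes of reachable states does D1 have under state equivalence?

3

States {I,J} cannot be reached from the start state, so discard them.
Start with accepting vs non-accepting: {C,E,F} | {A,B,D,G,H}.
On input c, block {A,B,D,G,H} splits into {B,D,G,H} and {A}.
No further refinement is possible. Final partition (3 blocks): {C,E,F} | {B,D,G,H} | {A}.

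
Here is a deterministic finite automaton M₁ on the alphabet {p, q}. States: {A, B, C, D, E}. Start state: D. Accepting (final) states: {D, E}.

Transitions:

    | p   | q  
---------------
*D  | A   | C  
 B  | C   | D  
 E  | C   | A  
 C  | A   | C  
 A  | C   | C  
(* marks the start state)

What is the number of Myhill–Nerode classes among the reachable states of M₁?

States {B,E} cannot be reached from the start state, so discard them.
P0 = {D} | {A,C}.
Stable partition: {D} | {A,C} — 2 equivalence classes.

2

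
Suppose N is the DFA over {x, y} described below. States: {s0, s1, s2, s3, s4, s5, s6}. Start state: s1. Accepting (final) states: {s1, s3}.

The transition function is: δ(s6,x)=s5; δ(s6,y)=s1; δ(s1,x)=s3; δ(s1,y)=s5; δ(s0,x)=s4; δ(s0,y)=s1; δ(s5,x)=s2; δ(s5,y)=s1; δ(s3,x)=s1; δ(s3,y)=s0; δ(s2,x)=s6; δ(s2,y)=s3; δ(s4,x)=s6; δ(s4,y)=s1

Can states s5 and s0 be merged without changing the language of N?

P0 = {s1,s3} | {s0,s2,s4,s5,s6}.
No further refinement is possible. Final partition (2 blocks): {s1,s3} | {s0,s2,s4,s5,s6}.
s5 and s0 lie in the same block of the stable partition, so they are equivalent — no string distinguishes them.

Yes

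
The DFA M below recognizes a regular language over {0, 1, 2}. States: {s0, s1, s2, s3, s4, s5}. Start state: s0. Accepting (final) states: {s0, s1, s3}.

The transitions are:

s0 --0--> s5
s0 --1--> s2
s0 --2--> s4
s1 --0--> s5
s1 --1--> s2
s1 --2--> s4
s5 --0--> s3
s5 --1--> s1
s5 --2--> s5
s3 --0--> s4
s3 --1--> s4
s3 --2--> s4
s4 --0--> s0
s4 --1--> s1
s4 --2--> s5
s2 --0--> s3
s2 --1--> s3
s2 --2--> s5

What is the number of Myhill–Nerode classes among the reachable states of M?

Start with accepting vs non-accepting: {s0,s1,s3} | {s2,s4,s5}.
The partition is now stable with 2 blocks: {s0,s1,s3} | {s2,s4,s5}.

2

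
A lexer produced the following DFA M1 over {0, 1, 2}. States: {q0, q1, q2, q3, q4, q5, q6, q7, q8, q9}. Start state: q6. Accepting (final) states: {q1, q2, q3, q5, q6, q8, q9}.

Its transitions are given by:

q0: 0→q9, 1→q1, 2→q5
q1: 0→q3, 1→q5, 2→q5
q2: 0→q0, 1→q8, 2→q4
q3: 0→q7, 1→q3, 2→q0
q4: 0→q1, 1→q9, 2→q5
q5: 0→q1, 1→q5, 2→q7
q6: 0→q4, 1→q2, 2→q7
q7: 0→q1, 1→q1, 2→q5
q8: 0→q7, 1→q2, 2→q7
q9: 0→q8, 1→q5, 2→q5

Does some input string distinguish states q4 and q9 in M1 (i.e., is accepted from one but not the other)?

Yes

Every state is reachable, so we keep all 10.
Start with accepting vs non-accepting: {q1,q2,q3,q5,q6,q8,q9} | {q0,q4,q7}.
On input 0, block {q1,q2,q3,q5,q6,q8,q9} splits into {q2,q3,q6,q8} and {q1,q5,q9}.
Split {q1,q5,q9} by δ(·,0) → {q1,q9} and {q5}.
The partition is now stable with 4 blocks: {q2,q3,q6,q8} | {q0,q4,q7} | {q1,q9} | {q5}.
q4 and q9 end up in different blocks, so they are distinguishable. For instance, the string 'ε' is accepted from only q9.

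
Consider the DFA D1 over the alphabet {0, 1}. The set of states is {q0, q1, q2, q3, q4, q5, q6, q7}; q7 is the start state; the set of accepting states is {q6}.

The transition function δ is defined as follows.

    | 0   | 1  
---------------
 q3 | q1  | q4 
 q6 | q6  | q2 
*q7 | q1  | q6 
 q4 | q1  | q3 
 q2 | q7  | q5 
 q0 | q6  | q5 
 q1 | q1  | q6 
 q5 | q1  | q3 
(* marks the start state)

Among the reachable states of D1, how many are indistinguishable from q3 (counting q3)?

Reachable states from the start: {q1,q2,q3,q4,q5,q6,q7}. Unreachable: {q0} — drop them.
P0 = {q6} | {q1,q2,q3,q4,q5,q7}.
Split {q1,q2,q3,q4,q5,q7} by δ(·,1) → {q2,q3,q4,q5} and {q1,q7}.
The partition is now stable with 3 blocks: {q6} | {q2,q3,q4,q5} | {q1,q7}.
The equivalence class containing q3 is {q2,q3,q4,q5}, of size 4.

4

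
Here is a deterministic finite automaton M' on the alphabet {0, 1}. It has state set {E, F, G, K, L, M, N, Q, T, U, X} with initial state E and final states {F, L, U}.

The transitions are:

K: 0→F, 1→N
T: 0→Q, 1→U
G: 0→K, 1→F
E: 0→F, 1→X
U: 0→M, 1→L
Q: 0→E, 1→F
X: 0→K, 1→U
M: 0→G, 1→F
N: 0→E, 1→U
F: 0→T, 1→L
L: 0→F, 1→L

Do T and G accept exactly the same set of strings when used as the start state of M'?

No

Start with accepting vs non-accepting: {F,L,U} | {E,G,K,M,N,Q,T,X}.
Refine {F,L,U} on symbol 0: members go to different blocks, giving {F,U} and {L}.
On input 0, block {E,G,K,M,N,Q,T,X} splits into {G,M,N,Q,T,X} and {E,K}.
Refine {G,M,N,Q,T,X} on symbol 0: members go to different blocks, giving {G,N,Q,X} and {M,T}.
No further refinement is possible. Final partition (5 blocks): {F,U} | {G,N,Q,X} | {L} | {E,K} | {M,T}.
T and G end up in different blocks, so they are distinguishable. For instance, the string '00' is accepted from only G.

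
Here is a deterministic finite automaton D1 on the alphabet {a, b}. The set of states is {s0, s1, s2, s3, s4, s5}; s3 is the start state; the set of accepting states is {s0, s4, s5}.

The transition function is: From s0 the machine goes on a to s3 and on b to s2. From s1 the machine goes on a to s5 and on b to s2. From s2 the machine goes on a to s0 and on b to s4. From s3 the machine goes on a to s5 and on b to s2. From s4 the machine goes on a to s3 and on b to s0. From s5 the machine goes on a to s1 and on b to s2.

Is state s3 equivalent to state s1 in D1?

Yes

Initial partition by acceptance: {s0,s4,s5} | {s1,s2,s3}.
Split {s0,s4,s5} by δ(·,b) → {s0,s5} and {s4}.
On input b, block {s1,s2,s3} splits into {s1,s3} and {s2}.
The partition is now stable with 4 blocks: {s0,s5} | {s1,s3} | {s4} | {s2}.
s3 and s1 lie in the same block of the stable partition, so they are equivalent — no string distinguishes them.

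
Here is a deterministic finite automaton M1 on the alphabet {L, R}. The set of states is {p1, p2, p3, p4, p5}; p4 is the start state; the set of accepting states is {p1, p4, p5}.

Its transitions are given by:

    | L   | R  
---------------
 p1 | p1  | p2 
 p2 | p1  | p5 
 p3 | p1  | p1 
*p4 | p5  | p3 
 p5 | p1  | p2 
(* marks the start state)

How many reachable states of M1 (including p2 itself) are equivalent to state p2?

Every state is reachable, so we keep all 5.
Initial partition by acceptance: {p1,p4,p5} | {p2,p3}.
Stable partition: {p1,p4,p5} | {p2,p3} — 2 equivalence classes.
State p2 belongs to the block {p2,p3}, which has 2 states.

2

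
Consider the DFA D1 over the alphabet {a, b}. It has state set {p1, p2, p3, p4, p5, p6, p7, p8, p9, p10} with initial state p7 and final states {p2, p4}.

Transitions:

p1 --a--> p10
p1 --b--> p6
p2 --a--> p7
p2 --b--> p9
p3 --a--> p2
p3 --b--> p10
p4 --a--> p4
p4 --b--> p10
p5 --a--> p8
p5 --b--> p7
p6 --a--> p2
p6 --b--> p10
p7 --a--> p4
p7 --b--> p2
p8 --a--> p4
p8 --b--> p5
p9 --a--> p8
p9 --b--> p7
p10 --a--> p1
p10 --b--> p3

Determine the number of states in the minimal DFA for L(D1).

7

All states are reachable from the start state.
P0 = {p2,p4} | {p1,p3,p5,p6,p7,p8,p9,p10}.
Refine {p2,p4} on symbol a: members go to different blocks, giving {p2} and {p4}.
Split {p1,p3,p5,p6,p7,p8,p9,p10} by δ(·,a) → {p1,p5,p9,p10} and {p3,p6} and {p7,p8}.
Refine {p1,p5,p9,p10} on symbol a: members go to different blocks, giving {p1,p10} and {p5,p9}.
Refine {p7,p8} on symbol b: members go to different blocks, giving {p7} and {p8}.
Stable partition: {p2} | {p1,p10} | {p4} | {p3,p6} | {p7} | {p5,p9} | {p8} — 7 equivalence classes.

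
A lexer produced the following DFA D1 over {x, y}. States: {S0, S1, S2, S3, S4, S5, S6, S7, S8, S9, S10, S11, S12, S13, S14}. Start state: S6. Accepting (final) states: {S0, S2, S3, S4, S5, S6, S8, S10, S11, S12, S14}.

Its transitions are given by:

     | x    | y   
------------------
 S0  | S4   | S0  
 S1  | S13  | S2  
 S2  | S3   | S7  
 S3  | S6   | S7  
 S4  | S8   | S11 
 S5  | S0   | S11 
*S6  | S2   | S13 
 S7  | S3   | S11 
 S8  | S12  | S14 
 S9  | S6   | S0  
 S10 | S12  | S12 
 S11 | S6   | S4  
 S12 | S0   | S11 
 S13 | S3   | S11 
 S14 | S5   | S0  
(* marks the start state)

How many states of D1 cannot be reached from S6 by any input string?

Starting at S6 and following transitions, the reachable set is {S0, S2, S3, S4, S5, S6, S7, S8, S11, S12, S13, S14}. That leaves S1, S9, S10 unreachable — 3 in total.

3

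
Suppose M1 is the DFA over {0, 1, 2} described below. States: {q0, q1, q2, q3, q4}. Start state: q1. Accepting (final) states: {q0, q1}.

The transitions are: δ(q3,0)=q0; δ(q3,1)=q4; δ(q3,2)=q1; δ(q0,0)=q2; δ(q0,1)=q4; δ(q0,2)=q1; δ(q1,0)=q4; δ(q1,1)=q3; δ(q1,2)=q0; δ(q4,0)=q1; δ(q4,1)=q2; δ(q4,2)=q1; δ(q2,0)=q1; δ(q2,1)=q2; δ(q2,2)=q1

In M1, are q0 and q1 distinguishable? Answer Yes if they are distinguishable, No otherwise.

All states are reachable from the start state.
P0 = {q0,q1} | {q2,q3,q4}.
No further refinement is possible. Final partition (2 blocks): {q0,q1} | {q2,q3,q4}.
q0 and q1 lie in the same block of the stable partition, so they are equivalent — no string distinguishes them.

No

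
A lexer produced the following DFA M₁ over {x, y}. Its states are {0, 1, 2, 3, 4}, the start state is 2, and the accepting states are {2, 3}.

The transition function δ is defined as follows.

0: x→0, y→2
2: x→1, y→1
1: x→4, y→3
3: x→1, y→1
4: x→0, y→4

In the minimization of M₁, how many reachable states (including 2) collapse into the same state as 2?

Initial partition by acceptance: {2,3} | {0,1,4}.
On input y, block {0,1,4} splits into {0,1} and {4}.
Split {0,1} by δ(·,x) → {0} and {1}.
The partition is now stable with 4 blocks: {2,3} | {0} | {4} | {1}.
The equivalence class containing 2 is {2,3}, of size 2.

2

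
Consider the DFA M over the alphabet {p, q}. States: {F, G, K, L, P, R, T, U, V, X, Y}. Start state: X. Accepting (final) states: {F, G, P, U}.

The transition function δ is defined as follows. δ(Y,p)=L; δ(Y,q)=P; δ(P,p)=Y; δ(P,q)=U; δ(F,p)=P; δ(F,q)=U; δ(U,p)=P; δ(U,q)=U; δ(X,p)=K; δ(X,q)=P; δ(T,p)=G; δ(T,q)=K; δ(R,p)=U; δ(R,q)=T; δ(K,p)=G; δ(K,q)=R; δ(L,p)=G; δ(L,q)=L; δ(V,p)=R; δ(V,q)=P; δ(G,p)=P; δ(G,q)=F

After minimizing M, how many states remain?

Reachable states from the start: {F,G,K,L,P,R,T,U,X,Y}. Unreachable: {V} — drop them.
Start with accepting vs non-accepting: {F,G,P,U} | {K,L,R,T,X,Y}.
On input p, block {F,G,P,U} splits into {F,G,U} and {P}.
Split {K,L,R,T,X,Y} by δ(·,p) → {K,L,R,T} and {X,Y}.
The partition is now stable with 4 blocks: {F,G,U} | {K,L,R,T} | {P} | {X,Y}.

4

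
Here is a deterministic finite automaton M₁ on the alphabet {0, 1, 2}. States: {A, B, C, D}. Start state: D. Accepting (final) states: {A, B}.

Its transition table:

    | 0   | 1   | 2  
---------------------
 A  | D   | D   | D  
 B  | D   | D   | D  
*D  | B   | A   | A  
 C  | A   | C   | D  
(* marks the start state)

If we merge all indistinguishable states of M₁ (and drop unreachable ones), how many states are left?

Reachable states from the start: {A,B,D}. Unreachable: {C} — drop them.
Initial partition by acceptance: {A,B} | {D}.
Stable partition: {A,B} | {D} — 2 equivalence classes.

2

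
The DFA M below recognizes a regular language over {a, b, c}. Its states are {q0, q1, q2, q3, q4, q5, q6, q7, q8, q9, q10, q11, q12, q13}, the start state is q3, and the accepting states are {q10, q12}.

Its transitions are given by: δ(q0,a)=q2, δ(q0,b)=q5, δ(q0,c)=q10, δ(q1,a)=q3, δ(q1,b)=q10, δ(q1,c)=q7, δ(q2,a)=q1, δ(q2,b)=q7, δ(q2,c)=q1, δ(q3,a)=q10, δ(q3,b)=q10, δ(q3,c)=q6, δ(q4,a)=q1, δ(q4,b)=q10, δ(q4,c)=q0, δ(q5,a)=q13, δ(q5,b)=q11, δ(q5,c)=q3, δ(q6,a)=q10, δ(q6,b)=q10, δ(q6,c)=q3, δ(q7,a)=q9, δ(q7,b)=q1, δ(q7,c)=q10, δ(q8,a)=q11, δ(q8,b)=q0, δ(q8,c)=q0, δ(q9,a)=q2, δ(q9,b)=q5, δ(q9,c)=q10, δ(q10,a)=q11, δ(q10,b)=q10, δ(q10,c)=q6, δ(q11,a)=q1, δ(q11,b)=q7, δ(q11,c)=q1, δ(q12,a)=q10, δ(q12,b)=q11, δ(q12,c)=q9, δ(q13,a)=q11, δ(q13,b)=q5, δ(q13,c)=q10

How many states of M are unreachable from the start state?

4

No path from q3 leads to q0, q4, q8, q12; the other 10 states are all reachable.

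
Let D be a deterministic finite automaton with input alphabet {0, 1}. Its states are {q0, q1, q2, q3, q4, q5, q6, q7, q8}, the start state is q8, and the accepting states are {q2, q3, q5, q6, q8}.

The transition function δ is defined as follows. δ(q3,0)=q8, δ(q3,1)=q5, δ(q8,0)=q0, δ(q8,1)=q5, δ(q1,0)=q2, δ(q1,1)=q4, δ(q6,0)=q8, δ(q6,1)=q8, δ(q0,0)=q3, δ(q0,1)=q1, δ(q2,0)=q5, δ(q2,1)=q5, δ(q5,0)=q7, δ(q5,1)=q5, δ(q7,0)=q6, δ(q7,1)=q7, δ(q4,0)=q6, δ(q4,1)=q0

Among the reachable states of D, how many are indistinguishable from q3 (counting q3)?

3

P0 = {q2,q3,q5,q6,q8} | {q0,q1,q4,q7}.
Split {q2,q3,q5,q6,q8} by δ(·,0) → {q2,q3,q6} and {q5,q8}.
The partition is now stable with 3 blocks: {q2,q3,q6} | {q0,q1,q4,q7} | {q5,q8}.
The equivalence class containing q3 is {q2,q3,q6}, of size 3.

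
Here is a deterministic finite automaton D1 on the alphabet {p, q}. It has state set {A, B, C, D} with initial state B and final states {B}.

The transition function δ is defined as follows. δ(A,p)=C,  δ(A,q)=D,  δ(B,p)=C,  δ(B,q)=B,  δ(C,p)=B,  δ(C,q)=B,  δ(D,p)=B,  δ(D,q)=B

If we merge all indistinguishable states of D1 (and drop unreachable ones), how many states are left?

States {A,D} cannot be reached from the start state, so discard them.
Start with accepting vs non-accepting: {B} | {C}.
Stable partition: {B} | {C} — 2 equivalence classes.

2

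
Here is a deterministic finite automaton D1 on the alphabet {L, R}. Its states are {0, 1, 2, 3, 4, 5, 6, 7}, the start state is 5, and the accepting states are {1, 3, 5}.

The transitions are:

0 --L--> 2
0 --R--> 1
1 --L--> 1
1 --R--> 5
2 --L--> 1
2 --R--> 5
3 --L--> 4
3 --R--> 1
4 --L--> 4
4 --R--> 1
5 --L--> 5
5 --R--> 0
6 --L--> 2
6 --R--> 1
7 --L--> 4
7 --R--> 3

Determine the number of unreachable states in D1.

No path from 5 leads to 3, 4, 6, 7; the other 4 states are all reachable.

4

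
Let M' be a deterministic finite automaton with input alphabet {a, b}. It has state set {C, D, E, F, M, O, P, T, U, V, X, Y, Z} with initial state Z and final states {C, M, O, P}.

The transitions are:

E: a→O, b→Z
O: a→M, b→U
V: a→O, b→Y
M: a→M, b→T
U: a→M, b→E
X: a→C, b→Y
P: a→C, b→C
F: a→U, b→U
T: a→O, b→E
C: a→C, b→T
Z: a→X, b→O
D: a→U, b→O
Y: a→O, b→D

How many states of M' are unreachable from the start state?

3

No path from Z leads to F, P, V; the other 10 states are all reachable.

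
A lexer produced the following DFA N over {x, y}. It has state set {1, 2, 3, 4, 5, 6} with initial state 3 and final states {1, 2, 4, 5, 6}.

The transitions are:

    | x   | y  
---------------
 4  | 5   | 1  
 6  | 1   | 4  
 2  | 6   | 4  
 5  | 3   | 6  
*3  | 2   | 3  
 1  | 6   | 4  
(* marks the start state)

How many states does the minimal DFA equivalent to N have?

4

Every state is reachable, so we keep all 6.
P0 = {1,2,4,5,6} | {3}.
Refine {1,2,4,5,6} on symbol x: members go to different blocks, giving {1,2,4,6} and {5}.
Split {1,2,4,6} by δ(·,x) → {1,2,6} and {4}.
Stable partition: {1,2,6} | {3} | {5} | {4} — 4 equivalence classes.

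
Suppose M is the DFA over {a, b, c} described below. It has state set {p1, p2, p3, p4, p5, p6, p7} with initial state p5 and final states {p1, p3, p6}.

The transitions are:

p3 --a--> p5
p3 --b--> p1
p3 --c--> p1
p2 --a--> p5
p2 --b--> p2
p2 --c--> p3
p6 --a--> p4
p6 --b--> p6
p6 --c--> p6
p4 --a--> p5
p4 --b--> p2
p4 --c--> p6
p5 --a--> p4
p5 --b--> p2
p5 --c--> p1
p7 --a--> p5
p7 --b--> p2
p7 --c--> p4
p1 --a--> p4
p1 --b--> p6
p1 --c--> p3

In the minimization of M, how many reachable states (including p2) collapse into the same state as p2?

3

States {p7} cannot be reached from the start state, so discard them.
P0 = {p1,p3,p6} | {p2,p4,p5}.
The partition is now stable with 2 blocks: {p1,p3,p6} | {p2,p4,p5}.
The equivalence class containing p2 is {p2,p4,p5}, of size 3.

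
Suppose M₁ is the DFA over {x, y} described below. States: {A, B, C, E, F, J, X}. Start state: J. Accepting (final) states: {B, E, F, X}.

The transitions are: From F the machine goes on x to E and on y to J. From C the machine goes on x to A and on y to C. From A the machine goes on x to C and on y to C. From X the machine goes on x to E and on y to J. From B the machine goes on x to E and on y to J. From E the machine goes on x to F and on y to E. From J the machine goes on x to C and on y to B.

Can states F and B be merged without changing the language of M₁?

First remove the unreachable states {X}; 6 states remain.
Initial partition by acceptance: {B,E,F} | {A,C,J}.
Split {B,E,F} by δ(·,y) → {B,F} and {E}.
Refine {A,C,J} on symbol y: members go to different blocks, giving {A,C} and {J}.
No further refinement is possible. Final partition (4 blocks): {B,F} | {A,C} | {E} | {J}.
F and B lie in the same block of the stable partition, so they are equivalent — no string distinguishes them.

Yes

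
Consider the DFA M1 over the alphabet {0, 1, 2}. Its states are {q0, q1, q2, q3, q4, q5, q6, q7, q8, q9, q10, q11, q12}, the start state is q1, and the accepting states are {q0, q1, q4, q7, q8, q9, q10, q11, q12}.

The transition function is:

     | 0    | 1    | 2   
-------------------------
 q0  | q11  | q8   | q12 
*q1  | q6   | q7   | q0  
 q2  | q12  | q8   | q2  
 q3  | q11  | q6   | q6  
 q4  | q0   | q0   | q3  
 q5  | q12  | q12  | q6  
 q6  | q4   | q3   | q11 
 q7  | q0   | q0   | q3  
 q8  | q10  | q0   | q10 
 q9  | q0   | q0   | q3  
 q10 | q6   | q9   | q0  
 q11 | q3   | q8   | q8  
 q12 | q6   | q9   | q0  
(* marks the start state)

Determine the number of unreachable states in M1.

2

BFS from q1 reaches {q0, q1, q3, q4, q6, q7, q8, q9, q10, q11, q12}; the 2 state(s) q2, q5 are never visited.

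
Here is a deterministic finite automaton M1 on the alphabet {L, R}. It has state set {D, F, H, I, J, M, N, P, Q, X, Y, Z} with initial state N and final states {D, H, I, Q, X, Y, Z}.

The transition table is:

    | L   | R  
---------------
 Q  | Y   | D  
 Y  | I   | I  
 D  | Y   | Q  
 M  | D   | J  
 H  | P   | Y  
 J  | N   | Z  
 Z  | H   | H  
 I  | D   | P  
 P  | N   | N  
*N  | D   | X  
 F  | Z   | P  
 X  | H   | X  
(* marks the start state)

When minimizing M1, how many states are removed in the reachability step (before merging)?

4

Starting at N and following transitions, the reachable set is {D, H, I, N, P, Q, X, Y}. That leaves F, J, M, Z unreachable — 4 in total.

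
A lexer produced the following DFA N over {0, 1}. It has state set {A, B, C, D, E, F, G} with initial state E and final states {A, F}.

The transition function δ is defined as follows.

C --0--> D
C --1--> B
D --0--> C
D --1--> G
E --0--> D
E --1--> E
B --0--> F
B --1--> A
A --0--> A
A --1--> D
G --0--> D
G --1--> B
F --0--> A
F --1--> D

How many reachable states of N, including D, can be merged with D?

1

Start with accepting vs non-accepting: {A,F} | {B,C,D,E,G}.
Refine {B,C,D,E,G} on symbol 0: members go to different blocks, giving {C,D,E,G} and {B}.
Split {C,D,E,G} by δ(·,1) → {C,G} and {D,E}.
On input 0, block {D,E} splits into {D} and {E}.
The partition is now stable with 5 blocks: {A,F} | {C,G} | {B} | {D} | {E}.
State D belongs to the block {D}, which has 1 states.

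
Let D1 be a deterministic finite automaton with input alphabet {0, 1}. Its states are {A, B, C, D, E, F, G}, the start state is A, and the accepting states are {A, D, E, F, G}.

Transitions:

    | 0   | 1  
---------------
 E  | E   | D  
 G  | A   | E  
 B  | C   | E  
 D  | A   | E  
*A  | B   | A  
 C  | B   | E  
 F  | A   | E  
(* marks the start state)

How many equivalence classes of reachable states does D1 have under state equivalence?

4

States {F,G} cannot be reached from the start state, so discard them.
Initial partition by acceptance: {A,D,E} | {B,C}.
Split {A,D,E} by δ(·,0) → {D,E} and {A}.
On input 0, block {D,E} splits into {D} and {E}.
The partition is now stable with 4 blocks: {D} | {B,C} | {A} | {E}.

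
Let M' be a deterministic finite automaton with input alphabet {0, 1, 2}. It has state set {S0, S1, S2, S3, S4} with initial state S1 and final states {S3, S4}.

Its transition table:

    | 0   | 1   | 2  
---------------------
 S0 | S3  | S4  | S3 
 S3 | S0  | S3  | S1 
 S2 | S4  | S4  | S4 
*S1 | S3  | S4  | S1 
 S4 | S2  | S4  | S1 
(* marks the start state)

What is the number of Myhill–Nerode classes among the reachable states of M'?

3

Every state is reachable, so we keep all 5.
Start with accepting vs non-accepting: {S3,S4} | {S0,S1,S2}.
On input 2, block {S0,S1,S2} splits into {S0,S2} and {S1}.
No further refinement is possible. Final partition (3 blocks): {S3,S4} | {S0,S2} | {S1}.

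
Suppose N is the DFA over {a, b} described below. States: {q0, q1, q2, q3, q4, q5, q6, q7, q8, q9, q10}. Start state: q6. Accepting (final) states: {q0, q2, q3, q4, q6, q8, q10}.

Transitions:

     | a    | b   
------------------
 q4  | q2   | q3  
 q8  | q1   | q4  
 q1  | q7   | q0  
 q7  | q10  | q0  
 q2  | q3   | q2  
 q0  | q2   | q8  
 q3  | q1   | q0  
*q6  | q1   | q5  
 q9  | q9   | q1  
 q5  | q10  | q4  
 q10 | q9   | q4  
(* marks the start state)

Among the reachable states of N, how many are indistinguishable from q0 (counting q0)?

P0 = {q0,q2,q3,q4,q6,q8,q10} | {q1,q5,q7,q9}.
On input a, block {q0,q2,q3,q4,q6,q8,q10} splits into {q3,q6,q8,q10} and {q0,q2,q4}.
Split {q3,q6,q8,q10} by δ(·,b) → {q3,q8,q10} and {q6}.
Refine {q1,q5,q7,q9} on symbol a: members go to different blocks, giving {q1,q9} and {q5,q7}.
On input a, block {q1,q9} splits into {q1} and {q9}.
Refine {q3,q8,q10} on symbol a: members go to different blocks, giving {q3,q8} and {q10}.
On input a, block {q0,q2,q4} splits into {q0,q4} and {q2}.
No further refinement is possible. Final partition (8 blocks): {q3,q8} | {q1} | {q0,q4} | {q6} | {q5,q7} | {q9} | {q10} | {q2}.
State q0 belongs to the block {q0,q4}, which has 2 states.

2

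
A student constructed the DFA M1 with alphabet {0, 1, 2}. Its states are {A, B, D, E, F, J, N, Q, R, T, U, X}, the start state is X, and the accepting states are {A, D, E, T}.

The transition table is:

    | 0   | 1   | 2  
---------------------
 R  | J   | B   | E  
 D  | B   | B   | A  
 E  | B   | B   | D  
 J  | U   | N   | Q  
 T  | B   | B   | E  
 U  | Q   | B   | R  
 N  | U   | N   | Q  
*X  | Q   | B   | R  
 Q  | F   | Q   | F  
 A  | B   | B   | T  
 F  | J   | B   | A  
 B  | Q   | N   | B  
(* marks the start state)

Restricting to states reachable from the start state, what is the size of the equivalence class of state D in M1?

All states are reachable from the start state.
Initial partition by acceptance: {A,D,E,T} | {B,F,J,N,Q,R,U,X}.
Refine {B,F,J,N,Q,R,U,X} on symbol 2: members go to different blocks, giving {B,J,N,Q,U,X} and {F,R}.
Split {B,J,N,Q,U,X} by δ(·,0) → {B,J,N,U,X} and {Q}.
Split {B,J,N,U,X} by δ(·,0) → {B,U,X} and {J,N}.
Split {B,U,X} by δ(·,1) → {U,X} and {B}.
No further refinement is possible. Final partition (6 blocks): {A,D,E,T} | {U,X} | {F,R} | {Q} | {J,N} | {B}.
The equivalence class containing D is {A,D,E,T}, of size 4.

4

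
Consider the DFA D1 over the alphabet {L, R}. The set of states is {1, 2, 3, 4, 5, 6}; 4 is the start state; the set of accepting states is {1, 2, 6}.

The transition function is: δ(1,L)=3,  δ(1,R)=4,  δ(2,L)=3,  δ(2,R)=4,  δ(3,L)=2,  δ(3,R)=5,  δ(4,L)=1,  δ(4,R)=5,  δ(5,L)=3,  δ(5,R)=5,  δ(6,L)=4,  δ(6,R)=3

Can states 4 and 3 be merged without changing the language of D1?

First remove the unreachable states {6}; 5 states remain.
Initial partition by acceptance: {1,2} | {3,4,5}.
On input L, block {3,4,5} splits into {3,4} and {5}.
The partition is now stable with 3 blocks: {1,2} | {3,4} | {5}.
4 and 3 lie in the same block of the stable partition, so they are equivalent — no string distinguishes them.

Yes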